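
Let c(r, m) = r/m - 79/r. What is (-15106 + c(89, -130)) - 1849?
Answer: -196187541/11570 ≈ -16957.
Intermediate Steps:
c(r, m) = -79/r + r/m
(-15106 + c(89, -130)) - 1849 = (-15106 + (-79/89 + 89/(-130))) - 1849 = (-15106 + (-79*1/89 + 89*(-1/130))) - 1849 = (-15106 + (-79/89 - 89/130)) - 1849 = (-15106 - 18191/11570) - 1849 = -174794611/11570 - 1849 = -196187541/11570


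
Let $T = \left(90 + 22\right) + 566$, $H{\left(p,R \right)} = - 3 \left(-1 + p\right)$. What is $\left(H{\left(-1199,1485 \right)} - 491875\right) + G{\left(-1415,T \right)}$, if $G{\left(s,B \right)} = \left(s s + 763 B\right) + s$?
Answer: $2029849$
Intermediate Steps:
$H{\left(p,R \right)} = 3 - 3 p$
$T = 678$ ($T = 112 + 566 = 678$)
$G{\left(s,B \right)} = s + s^{2} + 763 B$ ($G{\left(s,B \right)} = \left(s^{2} + 763 B\right) + s = s + s^{2} + 763 B$)
$\left(H{\left(-1199,1485 \right)} - 491875\right) + G{\left(-1415,T \right)} = \left(\left(3 - -3597\right) - 491875\right) + \left(-1415 + \left(-1415\right)^{2} + 763 \cdot 678\right) = \left(\left(3 + 3597\right) - 491875\right) + \left(-1415 + 2002225 + 517314\right) = \left(3600 - 491875\right) + 2518124 = -488275 + 2518124 = 2029849$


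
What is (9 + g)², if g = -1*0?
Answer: 81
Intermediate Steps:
g = 0
(9 + g)² = (9 + 0)² = 9² = 81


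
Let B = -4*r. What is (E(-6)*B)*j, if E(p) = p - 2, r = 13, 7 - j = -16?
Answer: 9568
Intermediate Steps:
j = 23 (j = 7 - 1*(-16) = 7 + 16 = 23)
E(p) = -2 + p
B = -52 (B = -4*13 = -52)
(E(-6)*B)*j = ((-2 - 6)*(-52))*23 = -8*(-52)*23 = 416*23 = 9568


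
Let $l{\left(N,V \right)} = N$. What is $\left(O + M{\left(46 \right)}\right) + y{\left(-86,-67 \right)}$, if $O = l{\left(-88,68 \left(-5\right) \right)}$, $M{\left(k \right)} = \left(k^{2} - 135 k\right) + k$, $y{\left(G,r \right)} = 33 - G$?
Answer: $-4017$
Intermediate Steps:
$M{\left(k \right)} = k^{2} - 134 k$
$O = -88$
$\left(O + M{\left(46 \right)}\right) + y{\left(-86,-67 \right)} = \left(-88 + 46 \left(-134 + 46\right)\right) + \left(33 - -86\right) = \left(-88 + 46 \left(-88\right)\right) + \left(33 + 86\right) = \left(-88 - 4048\right) + 119 = -4136 + 119 = -4017$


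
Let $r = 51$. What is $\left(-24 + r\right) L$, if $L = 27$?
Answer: $729$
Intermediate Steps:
$\left(-24 + r\right) L = \left(-24 + 51\right) 27 = 27 \cdot 27 = 729$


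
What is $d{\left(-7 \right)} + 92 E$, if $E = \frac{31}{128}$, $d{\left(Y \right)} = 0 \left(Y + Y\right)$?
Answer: $\frac{713}{32} \approx 22.281$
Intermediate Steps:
$d{\left(Y \right)} = 0$ ($d{\left(Y \right)} = 0 \cdot 2 Y = 0$)
$E = \frac{31}{128}$ ($E = 31 \cdot \frac{1}{128} = \frac{31}{128} \approx 0.24219$)
$d{\left(-7 \right)} + 92 E = 0 + 92 \cdot \frac{31}{128} = 0 + \frac{713}{32} = \frac{713}{32}$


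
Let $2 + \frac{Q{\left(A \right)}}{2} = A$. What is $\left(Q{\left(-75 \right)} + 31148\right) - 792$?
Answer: $30202$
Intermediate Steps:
$Q{\left(A \right)} = -4 + 2 A$
$\left(Q{\left(-75 \right)} + 31148\right) - 792 = \left(\left(-4 + 2 \left(-75\right)\right) + 31148\right) - 792 = \left(\left(-4 - 150\right) + 31148\right) - 792 = \left(-154 + 31148\right) - 792 = 30994 - 792 = 30202$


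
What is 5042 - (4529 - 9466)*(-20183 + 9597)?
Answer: -52258040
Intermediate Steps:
5042 - (4529 - 9466)*(-20183 + 9597) = 5042 - (-4937)*(-10586) = 5042 - 1*52263082 = 5042 - 52263082 = -52258040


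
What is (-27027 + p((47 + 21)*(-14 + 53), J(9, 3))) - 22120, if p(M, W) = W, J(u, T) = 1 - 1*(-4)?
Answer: -49142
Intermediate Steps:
J(u, T) = 5 (J(u, T) = 1 + 4 = 5)
(-27027 + p((47 + 21)*(-14 + 53), J(9, 3))) - 22120 = (-27027 + 5) - 22120 = -27022 - 22120 = -49142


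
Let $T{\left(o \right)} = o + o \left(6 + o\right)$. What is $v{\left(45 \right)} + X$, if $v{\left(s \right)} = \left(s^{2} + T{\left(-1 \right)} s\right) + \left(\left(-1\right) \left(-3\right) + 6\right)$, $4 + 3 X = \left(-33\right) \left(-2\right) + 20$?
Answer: $\frac{5374}{3} \approx 1791.3$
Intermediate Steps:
$X = \frac{82}{3}$ ($X = - \frac{4}{3} + \frac{\left(-33\right) \left(-2\right) + 20}{3} = - \frac{4}{3} + \frac{66 + 20}{3} = - \frac{4}{3} + \frac{1}{3} \cdot 86 = - \frac{4}{3} + \frac{86}{3} = \frac{82}{3} \approx 27.333$)
$v{\left(s \right)} = 9 + s^{2} - 6 s$ ($v{\left(s \right)} = \left(s^{2} + - (7 - 1) s\right) + \left(\left(-1\right) \left(-3\right) + 6\right) = \left(s^{2} + \left(-1\right) 6 s\right) + \left(3 + 6\right) = \left(s^{2} - 6 s\right) + 9 = 9 + s^{2} - 6 s$)
$v{\left(45 \right)} + X = \left(9 + 45^{2} - 270\right) + \frac{82}{3} = \left(9 + 2025 - 270\right) + \frac{82}{3} = 1764 + \frac{82}{3} = \frac{5374}{3}$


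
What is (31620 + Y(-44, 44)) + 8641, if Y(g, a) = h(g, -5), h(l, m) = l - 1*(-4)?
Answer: 40221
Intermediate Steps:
h(l, m) = 4 + l (h(l, m) = l + 4 = 4 + l)
Y(g, a) = 4 + g
(31620 + Y(-44, 44)) + 8641 = (31620 + (4 - 44)) + 8641 = (31620 - 40) + 8641 = 31580 + 8641 = 40221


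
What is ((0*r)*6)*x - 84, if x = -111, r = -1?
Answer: -84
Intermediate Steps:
((0*r)*6)*x - 84 = ((0*(-1))*6)*(-111) - 84 = (0*6)*(-111) - 84 = 0*(-111) - 84 = 0 - 84 = -84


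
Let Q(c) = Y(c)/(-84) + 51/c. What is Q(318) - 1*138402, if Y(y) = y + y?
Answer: -102699783/742 ≈ -1.3841e+5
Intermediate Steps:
Y(y) = 2*y
Q(c) = 51/c - c/42 (Q(c) = (2*c)/(-84) + 51/c = (2*c)*(-1/84) + 51/c = -c/42 + 51/c = 51/c - c/42)
Q(318) - 1*138402 = (51/318 - 1/42*318) - 1*138402 = (51*(1/318) - 53/7) - 138402 = (17/106 - 53/7) - 138402 = -5499/742 - 138402 = -102699783/742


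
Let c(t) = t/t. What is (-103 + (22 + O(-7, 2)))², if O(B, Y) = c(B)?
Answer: 6400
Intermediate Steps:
c(t) = 1
O(B, Y) = 1
(-103 + (22 + O(-7, 2)))² = (-103 + (22 + 1))² = (-103 + 23)² = (-80)² = 6400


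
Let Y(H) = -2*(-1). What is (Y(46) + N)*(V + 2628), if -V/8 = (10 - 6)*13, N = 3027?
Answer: 6700148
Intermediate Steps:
Y(H) = 2
V = -416 (V = -8*(10 - 6)*13 = -32*13 = -8*52 = -416)
(Y(46) + N)*(V + 2628) = (2 + 3027)*(-416 + 2628) = 3029*2212 = 6700148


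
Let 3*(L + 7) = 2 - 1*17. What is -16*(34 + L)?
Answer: -352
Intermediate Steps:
L = -12 (L = -7 + (2 - 1*17)/3 = -7 + (2 - 17)/3 = -7 + (1/3)*(-15) = -7 - 5 = -12)
-16*(34 + L) = -16*(34 - 12) = -16*22 = -352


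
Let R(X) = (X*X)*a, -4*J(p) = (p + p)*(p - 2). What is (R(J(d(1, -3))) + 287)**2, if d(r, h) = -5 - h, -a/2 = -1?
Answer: 101761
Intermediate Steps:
a = 2 (a = -2*(-1) = 2)
J(p) = -p*(-2 + p)/2 (J(p) = -(p + p)*(p - 2)/4 = -2*p*(-2 + p)/4 = -p*(-2 + p)/2)
R(X) = 2*X**2 (R(X) = (X*X)*2 = X**2*2 = 2*X**2)
(R(J(d(1, -3))) + 287)**2 = (2*((-5 - 1*(-3))*(2 - (-5 - 1*(-3)))/2)**2 + 287)**2 = (2*((-5 + 3)*(2 - (-5 + 3))/2)**2 + 287)**2 = (2*((1/2)*(-2)*(2 - 1*(-2)))**2 + 287)**2 = (2*((1/2)*(-2)*(2 + 2))**2 + 287)**2 = (2*((1/2)*(-2)*4)**2 + 287)**2 = (2*(-4)**2 + 287)**2 = (2*16 + 287)**2 = (32 + 287)**2 = 319**2 = 101761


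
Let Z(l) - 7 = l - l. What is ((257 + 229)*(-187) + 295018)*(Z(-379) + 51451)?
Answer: 10504430288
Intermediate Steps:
Z(l) = 7 (Z(l) = 7 + (l - l) = 7 + 0 = 7)
((257 + 229)*(-187) + 295018)*(Z(-379) + 51451) = ((257 + 229)*(-187) + 295018)*(7 + 51451) = (486*(-187) + 295018)*51458 = (-90882 + 295018)*51458 = 204136*51458 = 10504430288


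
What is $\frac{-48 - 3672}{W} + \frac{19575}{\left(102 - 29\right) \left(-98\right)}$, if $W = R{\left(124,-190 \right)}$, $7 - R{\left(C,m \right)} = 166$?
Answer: $\frac{7833485}{379162} \approx 20.66$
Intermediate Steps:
$R{\left(C,m \right)} = -159$ ($R{\left(C,m \right)} = 7 - 166 = -159$)
$W = -159$
$\frac{-48 - 3672}{W} + \frac{19575}{\left(102 - 29\right) \left(-98\right)} = \frac{-48 - 3672}{-159} + \frac{19575}{\left(102 - 29\right) \left(-98\right)} = \left(-48 - 3672\right) \left(- \frac{1}{159}\right) + \frac{19575}{73 \left(-98\right)} = \left(-3720\right) \left(- \frac{1}{159}\right) + \frac{19575}{-7154} = \frac{1240}{53} + 19575 \left(- \frac{1}{7154}\right) = \frac{1240}{53} - \frac{19575}{7154} = \frac{7833485}{379162}$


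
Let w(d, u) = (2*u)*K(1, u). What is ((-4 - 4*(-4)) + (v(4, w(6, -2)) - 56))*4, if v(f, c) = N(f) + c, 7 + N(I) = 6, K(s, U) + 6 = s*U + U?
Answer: -20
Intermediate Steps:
K(s, U) = -6 + U + U*s (K(s, U) = -6 + (s*U + U) = -6 + (U*s + U) = -6 + (U + U*s) = -6 + U + U*s)
N(I) = -1 (N(I) = -7 + 6 = -1)
w(d, u) = 2*u*(-6 + 2*u) (w(d, u) = (2*u)*(-6 + u + u*1) = (2*u)*(-6 + u + u) = (2*u)*(-6 + 2*u) = 2*u*(-6 + 2*u))
v(f, c) = -1 + c
((-4 - 4*(-4)) + (v(4, w(6, -2)) - 56))*4 = ((-4 - 4*(-4)) + ((-1 + 4*(-2)*(-3 - 2)) - 56))*4 = ((-4 + 16) + ((-1 + 4*(-2)*(-5)) - 56))*4 = (12 + ((-1 + 40) - 56))*4 = (12 + (39 - 56))*4 = (12 - 17)*4 = -5*4 = -20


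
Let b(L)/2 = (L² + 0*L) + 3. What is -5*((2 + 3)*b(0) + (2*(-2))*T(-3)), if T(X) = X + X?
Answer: -270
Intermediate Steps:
T(X) = 2*X
b(L) = 6 + 2*L² (b(L) = 2*((L² + 0*L) + 3) = 2*((L² + 0) + 3) = 2*(L² + 3) = 2*(3 + L²) = 6 + 2*L²)
-5*((2 + 3)*b(0) + (2*(-2))*T(-3)) = -5*((2 + 3)*(6 + 2*0²) + (2*(-2))*(2*(-3))) = -5*(5*(6 + 2*0) - 4*(-6)) = -5*(5*(6 + 0) + 24) = -5*(5*6 + 24) = -5*(30 + 24) = -5*54 = -270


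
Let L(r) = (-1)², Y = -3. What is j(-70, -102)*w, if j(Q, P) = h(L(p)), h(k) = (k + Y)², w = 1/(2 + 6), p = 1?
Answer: ½ ≈ 0.50000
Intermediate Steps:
w = ⅛ (w = 1/8 = ⅛ ≈ 0.12500)
L(r) = 1
h(k) = (-3 + k)² (h(k) = (k - 3)² = (-3 + k)²)
j(Q, P) = 4 (j(Q, P) = (-3 + 1)² = (-2)² = 4)
j(-70, -102)*w = 4*(⅛) = ½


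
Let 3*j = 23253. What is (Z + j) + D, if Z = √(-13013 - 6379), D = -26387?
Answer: -18636 + 8*I*√303 ≈ -18636.0 + 139.26*I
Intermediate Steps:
j = 7751 (j = (⅓)*23253 = 7751)
Z = 8*I*√303 (Z = √(-19392) = 8*I*√303 ≈ 139.26*I)
(Z + j) + D = (8*I*√303 + 7751) - 26387 = (7751 + 8*I*√303) - 26387 = -18636 + 8*I*√303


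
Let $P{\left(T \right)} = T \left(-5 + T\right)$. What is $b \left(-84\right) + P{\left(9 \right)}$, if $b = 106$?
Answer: $-8868$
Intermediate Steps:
$b \left(-84\right) + P{\left(9 \right)} = 106 \left(-84\right) + 9 \left(-5 + 9\right) = -8904 + 9 \cdot 4 = -8904 + 36 = -8868$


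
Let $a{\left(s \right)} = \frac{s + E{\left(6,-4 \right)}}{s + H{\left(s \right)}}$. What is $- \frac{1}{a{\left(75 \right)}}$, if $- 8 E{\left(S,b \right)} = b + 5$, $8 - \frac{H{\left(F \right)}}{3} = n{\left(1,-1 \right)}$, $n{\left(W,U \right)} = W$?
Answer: $- \frac{768}{599} \approx -1.2821$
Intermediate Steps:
$H{\left(F \right)} = 21$ ($H{\left(F \right)} = 24 - 3 = 21$)
$E{\left(S,b \right)} = - \frac{5}{8} - \frac{b}{8}$ ($E{\left(S,b \right)} = - \frac{b + 5}{8} = - \frac{5 + b}{8} = - \frac{5}{8} - \frac{b}{8}$)
$a{\left(s \right)} = \frac{- \frac{1}{8} + s}{21 + s}$ ($a{\left(s \right)} = \frac{s - \frac{1}{8}}{s + 21} = \frac{s + \left(- \frac{5}{8} + \frac{1}{2}\right)}{21 + s} = \frac{s - \frac{1}{8}}{21 + s} = \frac{- \frac{1}{8} + s}{21 + s}$)
$- \frac{1}{a{\left(75 \right)}} = - \frac{1}{\frac{1}{21 + 75} \left(- \frac{1}{8} + 75\right)} = - \frac{1}{\frac{1}{96} \cdot \frac{599}{8}} = - \frac{1}{\frac{599}{768}} = \left(-1\right) \frac{768}{599} = - \frac{768}{599}$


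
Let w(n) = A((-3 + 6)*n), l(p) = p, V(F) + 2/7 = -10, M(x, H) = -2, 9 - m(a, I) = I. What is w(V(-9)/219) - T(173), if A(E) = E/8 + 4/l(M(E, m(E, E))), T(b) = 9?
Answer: -5630/511 ≈ -11.018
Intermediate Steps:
m(a, I) = 9 - I
V(F) = -72/7 (V(F) = -2/7 - 10 = -72/7)
A(E) = -2 + E/8 (A(E) = E/8 + 4/(-2) = E*(1/8) + 4*(-1/2) = E/8 - 2 = -2 + E/8)
w(n) = -2 + 3*n/8 (w(n) = -2 + ((-3 + 6)*n)/8 = -2 + (3*n)/8 = -2 + 3*n/8)
w(V(-9)/219) - T(173) = (-2 + 3*(-72/7/219)/8) - 1*9 = (-2 + 3*(-72/7*1/219)/8) - 9 = (-2 + (3/8)*(-24/511)) - 9 = (-2 - 9/511) - 9 = -1031/511 - 9 = -5630/511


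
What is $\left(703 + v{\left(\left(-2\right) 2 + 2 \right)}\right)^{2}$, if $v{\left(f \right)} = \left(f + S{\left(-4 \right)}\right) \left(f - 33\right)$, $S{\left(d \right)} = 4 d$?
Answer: $1776889$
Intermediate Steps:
$v{\left(f \right)} = \left(-33 + f\right) \left(-16 + f\right)$ ($v{\left(f \right)} = \left(f + 4 \left(-4\right)\right) \left(f - 33\right) = \left(f - 16\right) \left(-33 + f\right) = \left(-16 + f\right) \left(-33 + f\right) = \left(-33 + f\right) \left(-16 + f\right)$)
$\left(703 + v{\left(\left(-2\right) 2 + 2 \right)}\right)^{2} = \left(703 + \left(528 + \left(\left(-2\right) 2 + 2\right)^{2} - 49 \left(\left(-2\right) 2 + 2\right)\right)\right)^{2} = \left(703 + \left(528 + \left(-4 + 2\right)^{2} - 49 \left(-4 + 2\right)\right)\right)^{2} = \left(703 + \left(528 + \left(-2\right)^{2} - -98\right)\right)^{2} = \left(703 + \left(528 + 4 + 98\right)\right)^{2} = \left(703 + 630\right)^{2} = 1333^{2} = 1776889$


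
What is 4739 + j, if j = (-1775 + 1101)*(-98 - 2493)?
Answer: 1751073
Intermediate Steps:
j = 1746334 (j = -674*(-2591) = 1746334)
4739 + j = 4739 + 1746334 = 1751073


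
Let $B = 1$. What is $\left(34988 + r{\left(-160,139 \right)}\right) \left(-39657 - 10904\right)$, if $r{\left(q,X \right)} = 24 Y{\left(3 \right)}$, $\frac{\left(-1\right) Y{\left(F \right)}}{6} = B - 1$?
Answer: $-1769028268$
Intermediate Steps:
$Y{\left(F \right)} = 0$ ($Y{\left(F \right)} = - 6 \left(1 - 1\right) = \left(-6\right) 0 = 0$)
$r{\left(q,X \right)} = 0$ ($r{\left(q,X \right)} = 24 \cdot 0 = 0$)
$\left(34988 + r{\left(-160,139 \right)}\right) \left(-39657 - 10904\right) = \left(34988 + 0\right) \left(-39657 - 10904\right) = 34988 \left(-50561\right) = -1769028268$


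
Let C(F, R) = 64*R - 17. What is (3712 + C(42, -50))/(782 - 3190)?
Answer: -495/2408 ≈ -0.20556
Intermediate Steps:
C(F, R) = -17 + 64*R
(3712 + C(42, -50))/(782 - 3190) = (3712 + (-17 + 64*(-50)))/(782 - 3190) = (3712 + (-17 - 3200))/(-2408) = (3712 - 3217)*(-1/2408) = 495*(-1/2408) = -495/2408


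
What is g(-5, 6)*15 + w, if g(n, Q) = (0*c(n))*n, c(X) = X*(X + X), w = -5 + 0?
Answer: -5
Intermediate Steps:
w = -5
c(X) = 2*X² (c(X) = X*(2*X) = 2*X²)
g(n, Q) = 0 (g(n, Q) = (0*(2*n²))*n = 0*n = 0)
g(-5, 6)*15 + w = 0*15 - 5 = 0 - 5 = -5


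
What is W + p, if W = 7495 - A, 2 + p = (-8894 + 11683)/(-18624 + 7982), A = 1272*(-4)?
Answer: 133884213/10642 ≈ 12581.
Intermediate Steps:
A = -5088
p = -24073/10642 (p = -2 + (-8894 + 11683)/(-18624 + 7982) = -2 + 2789/(-10642) = -2 + 2789*(-1/10642) = -2 - 2789/10642 = -24073/10642 ≈ -2.2621)
W = 12583 (W = 7495 - 1*(-5088) = 7495 + 5088 = 12583)
W + p = 12583 - 24073/10642 = 133884213/10642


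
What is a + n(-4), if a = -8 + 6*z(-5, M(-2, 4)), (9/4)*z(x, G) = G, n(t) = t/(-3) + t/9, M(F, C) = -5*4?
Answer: -544/9 ≈ -60.444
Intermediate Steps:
M(F, C) = -20
n(t) = -2*t/9 (n(t) = t*(-⅓) + t*(⅑) = -t/3 + t/9 = -2*t/9)
z(x, G) = 4*G/9
a = -184/3 (a = -8 + 6*((4/9)*(-20)) = -8 + 6*(-80/9) = -8 - 160/3 = -184/3 ≈ -61.333)
a + n(-4) = -184/3 - 2/9*(-4) = -184/3 + 8/9 = -544/9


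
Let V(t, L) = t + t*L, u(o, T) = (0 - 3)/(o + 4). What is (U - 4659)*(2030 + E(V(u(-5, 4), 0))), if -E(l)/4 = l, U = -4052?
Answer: -17578798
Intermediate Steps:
u(o, T) = -3/(4 + o)
V(t, L) = t + L*t
E(l) = -4*l
(U - 4659)*(2030 + E(V(u(-5, 4), 0))) = (-4052 - 4659)*(2030 - 4*(-3/(4 - 5))*(1 + 0)) = -8711*(2030 - 4*(-3/(-1))) = -8711*(2030 - 4*(-3*(-1))) = -8711*(2030 - 12) = -8711*2018 = -17578798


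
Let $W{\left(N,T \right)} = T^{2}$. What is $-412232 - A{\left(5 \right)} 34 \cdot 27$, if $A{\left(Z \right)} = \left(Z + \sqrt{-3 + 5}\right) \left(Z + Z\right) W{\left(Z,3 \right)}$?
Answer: $-825332 - 82620 \sqrt{2} \approx -9.4217 \cdot 10^{5}$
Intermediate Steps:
$A{\left(Z \right)} = 18 Z \left(Z + \sqrt{2}\right)$ ($A{\left(Z \right)} = \left(Z + \sqrt{-3 + 5}\right) \left(Z + Z\right) 3^{2} = \left(Z + \sqrt{2}\right) 2 Z 9 = 2 Z \left(Z + \sqrt{2}\right) 9 = 18 Z \left(Z + \sqrt{2}\right)$)
$-412232 - A{\left(5 \right)} 34 \cdot 27 = -412232 - 18 \cdot 5 \left(5 + \sqrt{2}\right) 34 \cdot 27 = -412232 - \left(450 + 90 \sqrt{2}\right) 34 \cdot 27 = -412232 - \left(15300 + 3060 \sqrt{2}\right) 27 = -412232 - \left(413100 + 82620 \sqrt{2}\right) = -825332 - 82620 \sqrt{2}$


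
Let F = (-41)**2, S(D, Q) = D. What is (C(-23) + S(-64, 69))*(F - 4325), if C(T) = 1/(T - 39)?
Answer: 5247018/31 ≈ 1.6926e+5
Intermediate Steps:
C(T) = 1/(-39 + T)
F = 1681
(C(-23) + S(-64, 69))*(F - 4325) = (1/(-39 - 23) - 64)*(1681 - 4325) = (1/(-62) - 64)*(-2644) = (-1/62 - 64)*(-2644) = -3969/62*(-2644) = 5247018/31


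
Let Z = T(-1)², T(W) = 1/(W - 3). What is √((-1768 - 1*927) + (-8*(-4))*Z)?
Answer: I*√2693 ≈ 51.894*I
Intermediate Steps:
T(W) = 1/(-3 + W)
Z = 1/16 (Z = (1/(-3 - 1))² = (1/(-4))² = (-¼)² = 1/16 ≈ 0.062500)
√((-1768 - 1*927) + (-8*(-4))*Z) = √((-1768 - 1*927) - 8*(-4)*(1/16)) = √((-1768 - 927) + 32*(1/16)) = √(-2695 + 2) = √(-2693) = I*√2693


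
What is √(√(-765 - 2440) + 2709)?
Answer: √(2709 + I*√3205) ≈ 52.051 + 0.5438*I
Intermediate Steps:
√(√(-765 - 2440) + 2709) = √(√(-3205) + 2709) = √(I*√3205 + 2709) = √(2709 + I*√3205)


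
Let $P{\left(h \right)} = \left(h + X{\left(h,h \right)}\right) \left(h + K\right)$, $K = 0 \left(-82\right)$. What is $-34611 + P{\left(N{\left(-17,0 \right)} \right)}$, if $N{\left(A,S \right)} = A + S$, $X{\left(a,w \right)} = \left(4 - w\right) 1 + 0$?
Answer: $-34679$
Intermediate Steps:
$X{\left(a,w \right)} = 4 - w$ ($X{\left(a,w \right)} = \left(4 - w\right) + 0 = 4 - w$)
$K = 0$
$P{\left(h \right)} = 4 h$ ($P{\left(h \right)} = \left(h - \left(-4 + h\right)\right) \left(h + 0\right) = 4 h$)
$-34611 + P{\left(N{\left(-17,0 \right)} \right)} = -34611 + 4 \left(-17 + 0\right) = -34611 + 4 \left(-17\right) = -34611 - 68 = -34679$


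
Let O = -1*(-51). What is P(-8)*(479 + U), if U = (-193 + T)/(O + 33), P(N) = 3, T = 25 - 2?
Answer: 20033/14 ≈ 1430.9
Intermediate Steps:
O = 51
T = 23
U = -85/42 (U = (-193 + 23)/(51 + 33) = -170/84 = -170*1/84 = -85/42 ≈ -2.0238)
P(-8)*(479 + U) = 3*(479 - 85/42) = 3*(20033/42) = 20033/14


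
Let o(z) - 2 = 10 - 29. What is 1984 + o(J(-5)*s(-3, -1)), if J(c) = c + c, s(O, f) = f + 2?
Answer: 1967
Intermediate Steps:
s(O, f) = 2 + f
J(c) = 2*c
o(z) = -17 (o(z) = 2 + (10 - 29) = 2 - 19 = -17)
1984 + o(J(-5)*s(-3, -1)) = 1984 - 17 = 1967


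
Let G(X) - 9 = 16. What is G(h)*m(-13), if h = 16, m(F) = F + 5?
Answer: -200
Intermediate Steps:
m(F) = 5 + F
G(X) = 25 (G(X) = 9 + 16 = 25)
G(h)*m(-13) = 25*(5 - 13) = 25*(-8) = -200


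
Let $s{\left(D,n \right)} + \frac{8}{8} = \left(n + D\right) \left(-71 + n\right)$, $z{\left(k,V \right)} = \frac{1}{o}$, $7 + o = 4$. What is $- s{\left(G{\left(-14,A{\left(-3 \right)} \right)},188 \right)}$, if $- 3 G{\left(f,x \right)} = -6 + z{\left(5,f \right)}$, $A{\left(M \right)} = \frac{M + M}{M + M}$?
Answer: $-22242$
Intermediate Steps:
$o = -3$ ($o = -7 + 4 = -3$)
$A{\left(M \right)} = 1$ ($A{\left(M \right)} = \frac{2 M}{2 M} = 2 M \frac{1}{2 M} = 1$)
$z{\left(k,V \right)} = - \frac{1}{3}$ ($z{\left(k,V \right)} = \frac{1}{-3} = - \frac{1}{3}$)
$G{\left(f,x \right)} = \frac{19}{9}$ ($G{\left(f,x \right)} = - \frac{-6 - \frac{1}{3}}{3} = \left(- \frac{1}{3}\right) \left(- \frac{19}{3}\right) = \frac{19}{9}$)
$s{\left(D,n \right)} = -1 + \left(-71 + n\right) \left(D + n\right)$ ($s{\left(D,n \right)} = -1 + \left(n + D\right) \left(-71 + n\right) = -1 + \left(D + n\right) \left(-71 + n\right) = -1 + \left(-71 + n\right) \left(D + n\right)$)
$- s{\left(G{\left(-14,A{\left(-3 \right)} \right)},188 \right)} = - (-1 + 188^{2} - \frac{1349}{9} - 13348 + \frac{19}{9} \cdot 188) = - (-1 + 35344 - \frac{1349}{9} - 13348 + \frac{3572}{9}) = \left(-1\right) 22242 = -22242$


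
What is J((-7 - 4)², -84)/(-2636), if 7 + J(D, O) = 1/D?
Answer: 423/159478 ≈ 0.0026524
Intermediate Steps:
J(D, O) = -7 + 1/D
J((-7 - 4)², -84)/(-2636) = (-7 + 1/((-7 - 4)²))/(-2636) = (-7 + 1/((-11)²))*(-1/2636) = (-7 + 1/121)*(-1/2636) = -846/121*(-1/2636) = 423/159478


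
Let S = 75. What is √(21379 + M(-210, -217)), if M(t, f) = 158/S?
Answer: √4810749/15 ≈ 146.22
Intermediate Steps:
M(t, f) = 158/75
√(21379 + M(-210, -217)) = √(21379 + 158/75) = √(1603583/75) = √4810749/15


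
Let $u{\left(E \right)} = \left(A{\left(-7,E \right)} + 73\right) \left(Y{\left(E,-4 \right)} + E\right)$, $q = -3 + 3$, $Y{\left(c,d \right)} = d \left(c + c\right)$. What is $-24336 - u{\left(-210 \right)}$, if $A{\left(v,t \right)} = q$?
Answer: $-131646$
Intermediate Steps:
$Y{\left(c,d \right)} = 2 c d$ ($Y{\left(c,d \right)} = d 2 c = 2 c d$)
$q = 0$
$A{\left(v,t \right)} = 0$
$u{\left(E \right)} = - 511 E$ ($u{\left(E \right)} = \left(0 + 73\right) \left(2 E \left(-4\right) + E\right) = 73 \left(- 8 E + E\right) = 73 \left(- 7 E\right) = - 511 E$)
$-24336 - u{\left(-210 \right)} = -24336 - \left(-511\right) \left(-210\right) = -24336 - 107310 = -131646$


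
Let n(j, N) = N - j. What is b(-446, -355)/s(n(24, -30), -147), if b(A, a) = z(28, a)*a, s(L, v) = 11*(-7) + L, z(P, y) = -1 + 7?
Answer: 2130/131 ≈ 16.260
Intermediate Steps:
z(P, y) = 6
s(L, v) = -77 + L
b(A, a) = 6*a
b(-446, -355)/s(n(24, -30), -147) = (6*(-355))/(-77 + (-30 - 1*24)) = -2130/(-77 + (-30 - 24)) = -2130/(-77 - 54) = -2130/(-131) = -2130*(-1/131) = 2130/131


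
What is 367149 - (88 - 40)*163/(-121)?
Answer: 44432853/121 ≈ 3.6721e+5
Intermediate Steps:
367149 - (88 - 40)*163/(-121) = 367149 - 48*163*(-1/121) = 367149 - 48*(-163)/121 = 367149 - 1*(-7824/121) = 367149 + 7824/121 = 44432853/121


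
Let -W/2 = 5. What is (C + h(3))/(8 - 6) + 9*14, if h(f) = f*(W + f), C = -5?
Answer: 113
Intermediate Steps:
W = -10 (W = -2*5 = -10)
h(f) = f*(-10 + f)
(C + h(3))/(8 - 6) + 9*14 = (-5 + 3*(-10 + 3))/(8 - 6) + 9*14 = (-5 + 3*(-7))/2 + 126 = (-5 - 21)*(1/2) + 126 = -26*1/2 + 126 = -13 + 126 = 113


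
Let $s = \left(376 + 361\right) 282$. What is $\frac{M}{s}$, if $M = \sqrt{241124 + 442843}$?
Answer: $\frac{\sqrt{683967}}{207834} \approx 0.0039793$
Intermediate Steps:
$M = \sqrt{683967} \approx 827.02$
$s = 207834$ ($s = 737 \cdot 282 = 207834$)
$\frac{M}{s} = \frac{\sqrt{683967}}{207834}$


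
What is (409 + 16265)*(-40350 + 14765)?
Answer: -426604290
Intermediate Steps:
(409 + 16265)*(-40350 + 14765) = 16674*(-25585) = -426604290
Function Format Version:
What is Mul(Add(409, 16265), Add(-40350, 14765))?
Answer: -426604290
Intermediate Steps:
Mul(Add(409, 16265), Add(-40350, 14765)) = Mul(16674, -25585) = -426604290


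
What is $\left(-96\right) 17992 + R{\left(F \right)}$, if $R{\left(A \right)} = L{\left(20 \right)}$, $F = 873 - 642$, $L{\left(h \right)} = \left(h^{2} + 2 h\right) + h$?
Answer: $-1726772$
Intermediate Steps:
$L{\left(h \right)} = h^{2} + 3 h$
$F = 231$ ($F = 873 - 642 = 231$)
$R{\left(A \right)} = 460$ ($R{\left(A \right)} = 20 \left(3 + 20\right) = 20 \cdot 23 = 460$)
$\left(-96\right) 17992 + R{\left(F \right)} = \left(-96\right) 17992 + 460 = -1727232 + 460 = -1726772$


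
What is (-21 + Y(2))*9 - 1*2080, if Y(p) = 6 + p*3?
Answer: -2161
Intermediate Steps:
Y(p) = 6 + 3*p
(-21 + Y(2))*9 - 1*2080 = (-21 + (6 + 3*2))*9 - 1*2080 = (-21 + (6 + 6))*9 - 2080 = (-21 + 12)*9 - 2080 = -9*9 - 2080 = -81 - 2080 = -2161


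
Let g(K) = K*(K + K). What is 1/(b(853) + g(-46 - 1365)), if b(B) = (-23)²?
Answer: 1/3982371 ≈ 2.5111e-7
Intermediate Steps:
b(B) = 529
g(K) = 2*K² (g(K) = K*(2*K) = 2*K²)
1/(b(853) + g(-46 - 1365)) = 1/(529 + 2*(-46 - 1365)²) = 1/(529 + 2*(-1411)²) = 1/(529 + 2*1990921) = 1/(529 + 3981842) = 1/3982371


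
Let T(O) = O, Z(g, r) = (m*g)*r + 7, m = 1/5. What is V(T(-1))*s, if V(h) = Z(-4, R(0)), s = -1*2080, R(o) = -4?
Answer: -21216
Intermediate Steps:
m = ⅕ ≈ 0.20000
s = -2080
Z(g, r) = 7 + g*r/5 (Z(g, r) = (g/5)*r + 7 = g*r/5 + 7 = 7 + g*r/5)
V(h) = 51/5 (V(h) = 7 + (⅕)*(-4)*(-4) = 7 + 16/5 = 51/5)
V(T(-1))*s = (51/5)*(-2080) = -21216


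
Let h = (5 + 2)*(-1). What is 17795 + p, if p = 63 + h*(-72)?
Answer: 18362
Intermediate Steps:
h = -7 (h = 7*(-1) = -7)
p = 567 (p = 63 - 7*(-72) = 63 + 504 = 567)
17795 + p = 17795 + 567 = 18362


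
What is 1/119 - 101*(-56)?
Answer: 673065/119 ≈ 5656.0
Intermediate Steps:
1/119 - 101*(-56) = 1/119 + 5656 = 673065/119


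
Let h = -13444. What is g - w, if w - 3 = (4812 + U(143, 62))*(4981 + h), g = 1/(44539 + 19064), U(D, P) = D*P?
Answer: 7362486810334/63603 ≈ 1.1576e+8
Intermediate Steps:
g = 1/63603 ≈ 1.5723e-5
w = -115756911 (w = 3 + (4812 + 143*62)*(4981 - 13444) = 3 + (4812 + 8866)*(-8463) = 3 + 13678*(-8463) = 3 - 115756914 = -115756911)
g - w = 1/63603 - 1*(-115756911) = 1/63603 + 115756911 = 7362486810334/63603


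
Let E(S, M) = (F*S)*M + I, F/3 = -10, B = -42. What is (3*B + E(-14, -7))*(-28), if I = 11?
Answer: 85540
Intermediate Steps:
F = -30 (F = 3*(-10) = -30)
E(S, M) = 11 - 30*M*S (E(S, M) = (-30*S)*M + 11 = -30*M*S + 11 = 11 - 30*M*S)
(3*B + E(-14, -7))*(-28) = (3*(-42) + (11 - 30*(-7)*(-14)))*(-28) = (-126 + (11 - 2940))*(-28) = (-126 - 2929)*(-28) = -3055*(-28) = 85540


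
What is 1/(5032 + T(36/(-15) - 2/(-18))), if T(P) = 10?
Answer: 1/5042 ≈ 0.00019833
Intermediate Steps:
1/(5032 + T(36/(-15) - 2/(-18))) = 1/(5032 + 10) = 1/5042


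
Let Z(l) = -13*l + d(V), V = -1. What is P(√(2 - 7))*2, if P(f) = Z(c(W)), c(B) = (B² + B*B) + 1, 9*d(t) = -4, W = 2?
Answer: -2114/9 ≈ -234.89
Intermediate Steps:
d(t) = -4/9 (d(t) = (⅑)*(-4) = -4/9)
c(B) = 1 + 2*B² (c(B) = (B² + B²) + 1 = 2*B² + 1 = 1 + 2*B²)
Z(l) = -4/9 - 13*l (Z(l) = -13*l - 4/9 = -4/9 - 13*l)
P(f) = -1057/9 (P(f) = -4/9 - 13*(1 + 2*2²) = -4/9 - 13*(1 + 2*4) = -4/9 - 13*(1 + 8) = -4/9 - 13*9 = -4/9 - 117 = -1057/9)
P(√(2 - 7))*2 = -1057/9*2 = -2114/9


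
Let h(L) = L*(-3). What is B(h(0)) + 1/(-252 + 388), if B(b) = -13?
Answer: -1767/136 ≈ -12.993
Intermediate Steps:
h(L) = -3*L
B(h(0)) + 1/(-252 + 388) = -13 + 1/(-252 + 388) = -13 + 1/136 = -1767/136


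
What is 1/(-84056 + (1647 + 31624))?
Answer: -1/50785 ≈ -1.9691e-5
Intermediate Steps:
1/(-84056 + (1647 + 31624)) = 1/(-84056 + 33271) = 1/(-50785) = -1/50785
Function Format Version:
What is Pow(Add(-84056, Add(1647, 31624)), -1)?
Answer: Rational(-1, 50785) ≈ -1.9691e-5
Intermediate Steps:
Pow(Add(-84056, Add(1647, 31624)), -1) = Pow(Add(-84056, 33271), -1) = Pow(-50785, -1) = Rational(-1, 50785)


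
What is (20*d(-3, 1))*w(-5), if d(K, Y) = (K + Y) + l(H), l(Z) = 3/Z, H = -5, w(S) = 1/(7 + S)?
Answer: -26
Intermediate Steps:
d(K, Y) = -⅗ + K + Y (d(K, Y) = (K + Y) + 3/(-5) = (K + Y) + 3*(-⅕) = (K + Y) - ⅗ = -⅗ + K + Y)
(20*d(-3, 1))*w(-5) = (20*(-⅗ - 3 + 1))/(7 - 5) = (20*(-13/5))/2 = -52*½ = -26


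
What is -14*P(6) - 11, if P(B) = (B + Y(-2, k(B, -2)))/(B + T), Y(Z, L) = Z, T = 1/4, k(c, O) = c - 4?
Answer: -499/25 ≈ -19.960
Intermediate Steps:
k(c, O) = -4 + c
T = 1/4 ≈ 0.25000
P(B) = (-2 + B)/(1/4 + B) (P(B) = (B - 2)/(B + 1/4) = (-2 + B)/(1/4 + B))
-14*P(6) - 11 = -56*(-2 + 6)/(1 + 4*6) - 11 = -56*4/(1 + 24) - 11 = -56*4/25 - 11 = -14*16/25 - 11 = -224/25 - 11 = -499/25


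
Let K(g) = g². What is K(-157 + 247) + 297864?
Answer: 305964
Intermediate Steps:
K(-157 + 247) + 297864 = (-157 + 247)² + 297864 = 90² + 297864 = 8100 + 297864 = 305964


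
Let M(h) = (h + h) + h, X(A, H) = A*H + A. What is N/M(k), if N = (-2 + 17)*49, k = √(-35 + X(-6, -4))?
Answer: -245*I*√17/17 ≈ -59.421*I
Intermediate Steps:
X(A, H) = A + A*H
k = I*√17 (k = √(-35 - 6*(1 - 4)) = √(-35 - 6*(-3)) = √(-35 + 18) = √(-17) = I*√17 ≈ 4.1231*I)
N = 735 (N = 15*49 = 735)
M(h) = 3*h (M(h) = 2*h + h = 3*h)
N/M(k) = 735/((3*(I*√17))) = 735/((3*I*√17)) = 735*(-I*√17/51) = -245*I*√17/17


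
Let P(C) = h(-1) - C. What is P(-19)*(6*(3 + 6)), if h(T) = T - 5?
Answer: 702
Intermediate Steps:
h(T) = -5 + T
P(C) = -6 - C (P(C) = (-5 - 1) - C = -6 - C)
P(-19)*(6*(3 + 6)) = (-6 - 1*(-19))*(6*(3 + 6)) = (-6 + 19)*(6*9) = 13*54 = 702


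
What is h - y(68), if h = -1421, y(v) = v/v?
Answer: -1422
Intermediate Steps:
y(v) = 1
h - y(68) = -1421 - 1*1 = -1421 - 1 = -1422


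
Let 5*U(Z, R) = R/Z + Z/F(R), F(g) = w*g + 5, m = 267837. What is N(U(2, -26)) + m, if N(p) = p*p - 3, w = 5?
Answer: 104625303379/390625 ≈ 2.6784e+5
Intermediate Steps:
F(g) = 5 + 5*g (F(g) = 5*g + 5 = 5 + 5*g)
U(Z, R) = R/(5*Z) + Z/(5*(5 + 5*R)) (U(Z, R) = (R/Z + Z/(5 + 5*R))/5 = R/(5*Z) + Z/(5*(5 + 5*R)))
N(p) = -3 + p² (N(p) = p² - 3 = -3 + p²)
N(U(2, -26)) + m = (-3 + ((1/25)*(2² + 5*(-26)*(1 - 26))/(2*(1 - 26)))²) + 267837 = (-3 + ((1/25)*(½)*(4 + 5*(-26)*(-25))/(-25))²) + 267837 = (-3 + ((1/25)*(½)*(-1/25)*(4 + 3250))²) + 267837 = (-3 + ((1/25)*(½)*(-1/25)*3254)²) + 267837 = (-3 + (-1627/625)²) + 267837 = (-3 + 2647129/390625) + 267837 = 1475254/390625 + 267837 = 104625303379/390625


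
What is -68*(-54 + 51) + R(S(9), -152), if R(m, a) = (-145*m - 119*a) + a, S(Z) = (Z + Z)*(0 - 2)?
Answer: 23360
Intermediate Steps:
S(Z) = -4*Z (S(Z) = (2*Z)*(-2) = -4*Z)
R(m, a) = -145*m - 118*a
-68*(-54 + 51) + R(S(9), -152) = -68*(-54 + 51) + (-(-580)*9 - 118*(-152)) = -68*(-3) + (-145*(-36) + 17936) = 204 + (5220 + 17936) = 204 + 23156 = 23360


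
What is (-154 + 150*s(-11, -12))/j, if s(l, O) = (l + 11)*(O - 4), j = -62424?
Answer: 77/31212 ≈ 0.0024670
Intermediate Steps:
s(l, O) = (-4 + O)*(11 + l) (s(l, O) = (11 + l)*(-4 + O) = (-4 + O)*(11 + l))
(-154 + 150*s(-11, -12))/j = (-154 + 150*(-44 - 4*(-11) + 11*(-12) - 12*(-11)))/(-62424) = (-154 + 150*(-44 + 44 - 132 + 132))*(-1/62424) = (-154 + 150*0)*(-1/62424) = (-154 + 0)*(-1/62424) = -154*(-1/62424) = 77/31212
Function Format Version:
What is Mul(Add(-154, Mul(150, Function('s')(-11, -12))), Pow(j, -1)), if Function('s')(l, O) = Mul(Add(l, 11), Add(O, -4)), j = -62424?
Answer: Rational(77, 31212) ≈ 0.0024670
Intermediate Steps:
Function('s')(l, O) = Mul(Add(-4, O), Add(11, l)) (Function('s')(l, O) = Mul(Add(11, l), Add(-4, O)) = Mul(Add(-4, O), Add(11, l)))
Mul(Add(-154, Mul(150, Function('s')(-11, -12))), Pow(j, -1)) = Mul(Add(-154, Mul(150, Add(-44, Mul(-4, -11), Mul(11, -12), Mul(-12, -11)))), Pow(-62424, -1)) = Mul(Add(-154, Mul(150, Add(-44, 44, -132, 132))), Rational(-1, 62424)) = Mul(Add(-154, Mul(150, 0)), Rational(-1, 62424)) = Mul(Add(-154, 0), Rational(-1, 62424)) = Mul(-154, Rational(-1, 62424)) = Rational(77, 31212)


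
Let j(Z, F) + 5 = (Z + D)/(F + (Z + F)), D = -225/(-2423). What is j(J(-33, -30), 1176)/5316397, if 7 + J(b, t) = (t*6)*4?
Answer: -21448171/20932648637875 ≈ -1.0246e-6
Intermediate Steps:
D = 225/2423 (D = -225*(-1/2423) = 225/2423 ≈ 0.092860)
J(b, t) = -7 + 24*t (J(b, t) = -7 + (t*6)*4 = -7 + (6*t)*4 = -7 + 24*t)
j(Z, F) = -5 + (225/2423 + Z)/(Z + 2*F) (j(Z, F) = -5 + (Z + 225/2423)/(F + (Z + F)) = -5 + (225/2423 + Z)/(F + (F + Z)) = -5 + (225/2423 + Z)/(Z + 2*F))
j(J(-33, -30), 1176)/5316397 = ((225 - 24230*1176 - 9692*(-7 + 24*(-30)))/(2423*((-7 + 24*(-30)) + 2*1176)))/5316397 = ((225 - 28494480 - 9692*(-7 - 720))/(2423*((-7 - 720) + 2352)))*(1/5316397) = ((225 - 28494480 - 9692*(-727))/(2423*(-727 + 2352)))*(1/5316397) = ((1/2423)*(225 - 28494480 + 7046084)/1625)*(1/5316397) = ((1/2423)*(1/1625)*(-21448171))*(1/5316397) = -21448171/3937375*1/5316397 = -21448171/20932648637875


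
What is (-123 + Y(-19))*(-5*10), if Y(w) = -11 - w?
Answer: 5750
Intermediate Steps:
(-123 + Y(-19))*(-5*10) = (-123 + (-11 - 1*(-19)))*(-5*10) = (-123 + (-11 + 19))*(-50) = (-123 + 8)*(-50) = -115*(-50) = 5750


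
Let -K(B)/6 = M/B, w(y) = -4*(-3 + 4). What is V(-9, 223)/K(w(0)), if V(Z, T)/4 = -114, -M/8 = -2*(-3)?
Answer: 19/3 ≈ 6.3333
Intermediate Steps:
w(y) = -4 (w(y) = -4*1 = -4)
M = -48 (M = -(-16)*(-3) = -8*6 = -48)
V(Z, T) = -456 (V(Z, T) = 4*(-114) = -456)
K(B) = 288/B (K(B) = -(-288)/B = 288/B)
V(-9, 223)/K(w(0)) = -456/(288/(-4)) = -456/(288*(-1/4)) = -456/(-72) = -456*(-1/72) = 19/3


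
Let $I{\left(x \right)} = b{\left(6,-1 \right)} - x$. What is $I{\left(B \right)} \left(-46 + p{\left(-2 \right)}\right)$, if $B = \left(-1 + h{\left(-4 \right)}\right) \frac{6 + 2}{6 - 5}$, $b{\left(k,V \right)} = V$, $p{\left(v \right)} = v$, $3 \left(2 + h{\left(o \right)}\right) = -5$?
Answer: $-1744$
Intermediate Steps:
$h{\left(o \right)} = - \frac{11}{3}$ ($h{\left(o \right)} = -2 + \frac{1}{3} \left(-5\right) = -2 - \frac{5}{3} = - \frac{11}{3}$)
$B = - \frac{112}{3}$ ($B = \left(-1 - \frac{11}{3}\right) \frac{6 + 2}{6 - 5} = - \frac{14 \cdot \frac{8}{1}}{3} = - \frac{14 \cdot 8 \cdot 1}{3} = \left(- \frac{14}{3}\right) 8 = - \frac{112}{3} \approx -37.333$)
$I{\left(x \right)} = -1 - x$
$I{\left(B \right)} \left(-46 + p{\left(-2 \right)}\right) = \left(-1 - - \frac{112}{3}\right) \left(-46 - 2\right) = \left(-1 + \frac{112}{3}\right) \left(-48\right) = \frac{109}{3} \left(-48\right) = -1744$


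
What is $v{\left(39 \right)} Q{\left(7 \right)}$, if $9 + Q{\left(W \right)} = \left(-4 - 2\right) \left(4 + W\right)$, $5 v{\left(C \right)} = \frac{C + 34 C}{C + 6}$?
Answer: $-455$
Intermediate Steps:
$v{\left(C \right)} = \frac{7 C}{6 + C}$ ($v{\left(C \right)} = \frac{\left(C + 34 C\right) \frac{1}{C + 6}}{5} = \frac{35 C \frac{1}{6 + C}}{5} = \frac{7 C}{6 + C}$)
$Q{\left(W \right)} = -33 - 6 W$ ($Q{\left(W \right)} = -9 + \left(-4 - 2\right) \left(4 + W\right) = -9 - 6 \left(4 + W\right) = -9 - \left(24 + 6 W\right) = -33 - 6 W$)
$v{\left(39 \right)} Q{\left(7 \right)} = 7 \cdot 39 \frac{1}{6 + 39} \left(-33 - 42\right) = 7 \cdot 39 \cdot \frac{1}{45} \left(-33 - 42\right) = 7 \cdot 39 \cdot \frac{1}{45} \left(-75\right) = \frac{91}{15} \left(-75\right) = -455$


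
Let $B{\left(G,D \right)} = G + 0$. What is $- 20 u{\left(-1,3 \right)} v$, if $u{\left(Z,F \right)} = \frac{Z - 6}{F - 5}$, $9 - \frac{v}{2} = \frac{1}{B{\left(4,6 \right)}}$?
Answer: $-1225$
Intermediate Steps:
$B{\left(G,D \right)} = G$
$v = \frac{35}{2}$ ($v = 18 - \frac{2}{4} = 18 - \frac{1}{2} = \frac{35}{2} \approx 17.5$)
$u{\left(Z,F \right)} = \frac{-6 + Z}{-5 + F}$
$- 20 u{\left(-1,3 \right)} v = - 20 \frac{-6 - 1}{-5 + 3} \cdot \frac{35}{2} = - 20 \frac{1}{-2} \left(-7\right) \frac{35}{2} = - 20 \left(\left(- \frac{1}{2}\right) \left(-7\right)\right) \frac{35}{2} = \left(-20\right) \frac{7}{2} \cdot \frac{35}{2} = \left(-70\right) \frac{35}{2} = -1225$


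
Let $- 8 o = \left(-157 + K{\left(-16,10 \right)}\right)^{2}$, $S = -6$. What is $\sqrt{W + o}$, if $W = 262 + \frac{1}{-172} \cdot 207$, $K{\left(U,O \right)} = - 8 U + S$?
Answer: $\frac{\sqrt{3185354}}{172} \approx 10.376$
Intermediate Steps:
$K{\left(U,O \right)} = -6 - 8 U$ ($K{\left(U,O \right)} = - 8 U - 6 = -6 - 8 U$)
$o = - \frac{1225}{8}$ ($o = - \frac{\left(-157 - -122\right)^{2}}{8} = - \frac{\left(-157 + \left(-6 + 128\right)\right)^{2}}{8} = - \frac{\left(-157 + 122\right)^{2}}{8} = - \frac{\left(-35\right)^{2}}{8} = \left(- \frac{1}{8}\right) 1225 = - \frac{1225}{8} \approx -153.13$)
$W = \frac{44857}{172}$ ($W = 262 - \frac{207}{172} = \frac{44857}{172} \approx 260.8$)
$\sqrt{W + o} = \sqrt{\frac{44857}{172} - \frac{1225}{8}} = \sqrt{\frac{37039}{344}} = \frac{\sqrt{3185354}}{172}$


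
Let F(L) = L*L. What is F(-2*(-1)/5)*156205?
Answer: 124964/5 ≈ 24993.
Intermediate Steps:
F(L) = L²
F(-2*(-1)/5)*156205 = (-2*(-1)/5)²*156205 = (2*(⅕))²*156205 = (⅖)²*156205 = (4/25)*156205 = 124964/5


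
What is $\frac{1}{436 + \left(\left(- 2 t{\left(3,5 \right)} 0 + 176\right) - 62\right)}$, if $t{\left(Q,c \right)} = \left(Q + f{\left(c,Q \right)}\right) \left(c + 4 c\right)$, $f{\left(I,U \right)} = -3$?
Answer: $\frac{1}{550} \approx 0.0018182$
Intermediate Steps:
$t{\left(Q,c \right)} = 5 c \left(-3 + Q\right)$ ($t{\left(Q,c \right)} = \left(Q - 3\right) \left(c + 4 c\right) = \left(-3 + Q\right) 5 c = 5 c \left(-3 + Q\right)$)
$\frac{1}{436 + \left(\left(- 2 t{\left(3,5 \right)} 0 + 176\right) - 62\right)} = \frac{1}{436 + \left(\left(- 2 \cdot 5 \cdot 5 \left(-3 + 3\right) 0 + 176\right) - 62\right)} = \frac{1}{436 + \left(\left(- 2 \cdot 5 \cdot 5 \cdot 0 \cdot 0 + 176\right) - 62\right)} = \frac{1}{436 + \left(\left(\left(-2\right) 0 \cdot 0 + 176\right) - 62\right)} = \frac{1}{436 + \left(\left(0 \cdot 0 + 176\right) - 62\right)} = \frac{1}{436 + \left(\left(0 + 176\right) - 62\right)} = \frac{1}{436 + \left(176 - 62\right)} = \frac{1}{436 + 114} = \frac{1}{550}$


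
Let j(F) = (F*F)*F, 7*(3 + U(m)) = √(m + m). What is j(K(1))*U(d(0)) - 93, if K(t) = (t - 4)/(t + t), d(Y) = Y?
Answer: -663/8 ≈ -82.875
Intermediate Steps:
U(m) = -3 + √2*√m/7 (U(m) = -3 + √(m + m)/7 = -3 + √(2*m)/7 = -3 + (√2*√m)/7 = -3 + √2*√m/7)
K(t) = (-4 + t)/(2*t) (K(t) = (-4 + t)/((2*t)) = (-4 + t)*(1/(2*t)) = (-4 + t)/(2*t))
j(F) = F³ (j(F) = F²*F = F³)
j(K(1))*U(d(0)) - 93 = ((½)*(-4 + 1)/1)³*(-3 + √2*√0/7) - 93 = ((½)*1*(-3))³*(-3 + (⅐)*√2*0) - 93 = (-3/2)³*(-3 + 0) - 93 = -27/8*(-3) - 93 = 81/8 - 93 = -663/8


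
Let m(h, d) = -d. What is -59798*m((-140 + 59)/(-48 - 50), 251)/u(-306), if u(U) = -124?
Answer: -7504649/62 ≈ -1.2104e+5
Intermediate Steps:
-59798*m((-140 + 59)/(-48 - 50), 251)/u(-306) = -59798/((-124/((-1*251)))) = -59798/((-124/(-251))) = -59798/((-124*(-1/251))) = -59798/124/251 = -59798*251/124 = -7504649/62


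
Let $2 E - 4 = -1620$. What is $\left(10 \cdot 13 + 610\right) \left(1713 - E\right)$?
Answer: $1865540$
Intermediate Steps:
$E = -808$ ($E = 2 + \frac{1}{2} \left(-1620\right) = 2 - 810 = -808$)
$\left(10 \cdot 13 + 610\right) \left(1713 - E\right) = \left(10 \cdot 13 + 610\right) \left(1713 - -808\right) = \left(130 + 610\right) \left(1713 + 808\right) = 740 \cdot 2521 = 1865540$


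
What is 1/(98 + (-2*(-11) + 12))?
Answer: 1/132 ≈ 0.0075758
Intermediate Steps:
1/(98 + (-2*(-11) + 12)) = 1/(98 + (22 + 12)) = 1/(98 + 34) = 1/132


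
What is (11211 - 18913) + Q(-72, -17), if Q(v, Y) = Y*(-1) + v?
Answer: -7757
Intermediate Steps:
Q(v, Y) = v - Y (Q(v, Y) = -Y + v = v - Y)
(11211 - 18913) + Q(-72, -17) = (11211 - 18913) + (-72 - 1*(-17)) = -7702 + (-72 + 17) = -7702 - 55 = -7757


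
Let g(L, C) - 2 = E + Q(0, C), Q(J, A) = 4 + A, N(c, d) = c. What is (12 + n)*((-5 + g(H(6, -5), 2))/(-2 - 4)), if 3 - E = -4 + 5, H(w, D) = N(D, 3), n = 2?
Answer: -35/3 ≈ -11.667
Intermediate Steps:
H(w, D) = D
E = 2 (E = 3 - (-4 + 5) = 3 - 1*1 = 3 - 1 = 2)
g(L, C) = 8 + C (g(L, C) = 2 + (2 + (4 + C)) = 2 + (6 + C) = 8 + C)
(12 + n)*((-5 + g(H(6, -5), 2))/(-2 - 4)) = (12 + 2)*((-5 + (8 + 2))/(-2 - 4)) = 14*((-5 + 10)/(-6)) = 14*(5*(-1/6)) = 14*(-5/6) = -35/3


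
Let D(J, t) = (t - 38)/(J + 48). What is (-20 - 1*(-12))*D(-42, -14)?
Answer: 208/3 ≈ 69.333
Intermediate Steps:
D(J, t) = (-38 + t)/(48 + J)
(-20 - 1*(-12))*D(-42, -14) = (-20 - 1*(-12))*((-38 - 14)/(48 - 42)) = (-20 + 12)*(-52/6) = -4*(-52)/3 = -8*(-26/3) = 208/3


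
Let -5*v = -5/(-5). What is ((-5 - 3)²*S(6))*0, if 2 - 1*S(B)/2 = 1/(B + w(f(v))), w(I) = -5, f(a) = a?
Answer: 0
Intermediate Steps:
v = -⅕ (v = -(-1)/(-5) = -(-1)*(-1)/5 = -⅕*1 = -⅕ ≈ -0.20000)
S(B) = 4 - 2/(-5 + B) (S(B) = 4 - 2/(B - 5) = 4 - 2/(-5 + B))
((-5 - 3)²*S(6))*0 = ((-5 - 3)²*(2*(-11 + 2*6)/(-5 + 6)))*0 = ((-8)²*(2*(-11 + 12)/1))*0 = (64*(2*1*1))*0 = (64*2)*0 = 128*0 = 0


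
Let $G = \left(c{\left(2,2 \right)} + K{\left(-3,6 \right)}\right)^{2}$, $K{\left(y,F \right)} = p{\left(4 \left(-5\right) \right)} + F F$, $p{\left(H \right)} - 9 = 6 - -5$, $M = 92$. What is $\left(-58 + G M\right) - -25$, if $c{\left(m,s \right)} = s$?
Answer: $309455$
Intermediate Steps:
$p{\left(H \right)} = 20$ ($p{\left(H \right)} = 9 + \left(6 - -5\right) = 9 + \left(6 + 5\right) = 9 + 11 = 20$)
$K{\left(y,F \right)} = 20 + F^{2}$ ($K{\left(y,F \right)} = 20 + F F = 20 + F^{2}$)
$G = 3364$ ($G = \left(2 + \left(20 + 6^{2}\right)\right)^{2} = \left(2 + \left(20 + 36\right)\right)^{2} = \left(2 + 56\right)^{2} = 58^{2} = 3364$)
$\left(-58 + G M\right) - -25 = \left(-58 + 3364 \cdot 92\right) - -25 = \left(-58 + 309488\right) + 25 = 309430 + 25 = 309455$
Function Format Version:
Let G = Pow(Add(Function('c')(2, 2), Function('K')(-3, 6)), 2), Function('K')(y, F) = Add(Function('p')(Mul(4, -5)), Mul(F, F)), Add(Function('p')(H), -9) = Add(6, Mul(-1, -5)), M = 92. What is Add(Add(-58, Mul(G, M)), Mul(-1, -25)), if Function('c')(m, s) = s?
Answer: 309455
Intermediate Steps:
Function('p')(H) = 20 (Function('p')(H) = Add(9, Add(6, Mul(-1, -5))) = Add(9, Add(6, 5)) = Add(9, 11) = 20)
Function('K')(y, F) = Add(20, Pow(F, 2)) (Function('K')(y, F) = Add(20, Mul(F, F)) = Add(20, Pow(F, 2)))
G = 3364 (G = Pow(Add(2, Add(20, Pow(6, 2))), 2) = Pow(Add(2, Add(20, 36)), 2) = Pow(Add(2, 56), 2) = Pow(58, 2) = 3364)
Add(Add(-58, Mul(G, M)), Mul(-1, -25)) = Add(Add(-58, Mul(3364, 92)), Mul(-1, -25)) = Add(Add(-58, 309488), 25) = Add(309430, 25) = 309455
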